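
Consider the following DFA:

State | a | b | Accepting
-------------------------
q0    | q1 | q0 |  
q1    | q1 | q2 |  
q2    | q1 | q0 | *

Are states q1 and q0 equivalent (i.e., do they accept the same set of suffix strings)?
Try the suffix "b".
From q1: q1 → q2 — accepting.
From q0: q0 → q0 — not accepting.
The two states disagree on this suffix, so they are not equivalent.

Final answer: No. Distinguishing string: "b" - accepted from q1 but not from q0.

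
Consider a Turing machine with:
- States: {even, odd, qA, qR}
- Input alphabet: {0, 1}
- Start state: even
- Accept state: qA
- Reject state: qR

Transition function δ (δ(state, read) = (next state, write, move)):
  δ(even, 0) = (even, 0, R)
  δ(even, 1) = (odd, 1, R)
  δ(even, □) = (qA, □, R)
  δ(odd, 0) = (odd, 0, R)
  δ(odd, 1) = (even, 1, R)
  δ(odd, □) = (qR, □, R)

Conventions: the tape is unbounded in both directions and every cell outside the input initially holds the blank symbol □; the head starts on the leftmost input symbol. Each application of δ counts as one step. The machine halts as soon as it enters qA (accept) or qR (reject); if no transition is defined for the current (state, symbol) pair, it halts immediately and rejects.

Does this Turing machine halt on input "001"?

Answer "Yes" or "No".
Step 0: [even]001 (head at position 0)
Step 1: δ(even, 0) = (even, 0, R)  ⊢  0[even]01 (head at position 1)
Step 2: δ(even, 0) = (even, 0, R)  ⊢  00[even]1 (head at position 2)
Step 3: δ(even, 1) = (odd, 1, R)  ⊢  001[odd]□ (head at position 3)
Step 4: δ(odd, □) = (qR, □, R)  ⊢  001□[qR]□ (head at position 4)
The machine is in qR, so it halts and rejects.
It halts after 4 steps.

Final answer: Yes - halts after 4 steps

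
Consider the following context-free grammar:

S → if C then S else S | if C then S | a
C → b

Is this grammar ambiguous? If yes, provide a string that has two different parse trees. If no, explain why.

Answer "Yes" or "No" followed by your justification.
The 'dangling else' can attach to either if. Two leftmost derivations of  if b then if b then a else a:
  (1) S ⇒ if C then S else S ⇒ if b then S else S ⇒ if b then if C then S else S ⇒ if b then if b then S else S ⇒ if b then if b then a else S ⇒ if b then if b then a else a   (else belongs to the outer if)
  (2) S ⇒ if C then S ⇒ if b then S ⇒ if b then if C then S else S ⇒ if b then if b then S else S ⇒ if b then if b then a else S ⇒ if b then if b then a else a   (else belongs to the inner if)
Two distinct parse trees for the same string, so the grammar is ambiguous.

Final answer: Yes - the string 'if b then if b then a else a' has two distinct leftmost derivations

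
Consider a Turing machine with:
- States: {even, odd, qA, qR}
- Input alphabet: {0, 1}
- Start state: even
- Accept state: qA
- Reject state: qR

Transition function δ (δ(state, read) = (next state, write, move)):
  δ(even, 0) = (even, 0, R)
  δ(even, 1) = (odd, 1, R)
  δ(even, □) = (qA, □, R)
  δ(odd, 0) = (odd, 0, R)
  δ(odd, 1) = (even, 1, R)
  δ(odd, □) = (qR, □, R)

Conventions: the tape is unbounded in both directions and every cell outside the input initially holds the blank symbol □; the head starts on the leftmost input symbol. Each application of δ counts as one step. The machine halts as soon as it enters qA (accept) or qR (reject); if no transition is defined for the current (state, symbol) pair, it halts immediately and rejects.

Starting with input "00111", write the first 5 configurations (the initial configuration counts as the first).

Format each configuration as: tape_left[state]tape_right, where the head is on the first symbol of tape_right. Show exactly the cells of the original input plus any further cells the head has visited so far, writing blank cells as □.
Step 0: [even]00111 (head at position 0)
Step 1: δ(even, 0) = (even, 0, R)  ⊢  0[even]0111 (head at position 1)
Step 2: δ(even, 0) = (even, 0, R)  ⊢  00[even]111 (head at position 2)
Step 3: δ(even, 1) = (odd, 1, R)  ⊢  001[odd]11 (head at position 3)
Step 4: δ(odd, 1) = (even, 1, R)  ⊢  0011[even]1 (head at position 4)

Final answer: [even]00111 ⊢ 0[even]0111 ⊢ 00[even]111 ⊢ 001[odd]11 ⊢ 0011[even]1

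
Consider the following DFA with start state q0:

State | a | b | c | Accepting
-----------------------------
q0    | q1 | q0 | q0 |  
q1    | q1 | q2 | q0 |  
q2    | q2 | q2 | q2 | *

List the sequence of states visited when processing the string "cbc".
q0 → q0 → q0 → q0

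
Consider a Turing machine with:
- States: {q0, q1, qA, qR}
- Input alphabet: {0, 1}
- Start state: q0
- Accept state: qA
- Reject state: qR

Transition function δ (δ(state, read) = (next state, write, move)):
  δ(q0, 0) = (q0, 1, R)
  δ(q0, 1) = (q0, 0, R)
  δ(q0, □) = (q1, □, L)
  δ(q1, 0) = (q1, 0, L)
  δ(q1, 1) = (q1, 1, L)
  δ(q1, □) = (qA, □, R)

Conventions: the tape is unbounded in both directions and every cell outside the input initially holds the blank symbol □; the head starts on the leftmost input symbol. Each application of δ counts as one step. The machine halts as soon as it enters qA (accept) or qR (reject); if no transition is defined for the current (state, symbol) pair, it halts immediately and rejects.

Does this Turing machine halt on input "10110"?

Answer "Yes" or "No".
Step 0: [q0]10110 (head at position 0)
Step 1: δ(q0, 1) = (q0, 0, R)  ⊢  0[q0]0110 (head at position 1)
Step 2: δ(q0, 0) = (q0, 1, R)  ⊢  01[q0]110 (head at position 2)
Step 3: δ(q0, 1) = (q0, 0, R)  ⊢  010[q0]10 (head at position 3)
Step 4: δ(q0, 1) = (q0, 0, R)  ⊢  0100[q0]0 (head at position 4)
Step 5: δ(q0, 0) = (q0, 1, R)  ⊢  01001[q0]□ (head at position 5)
Step 6: δ(q0, □) = (q1, □, L)  ⊢  0100[q1]1□ (head at position 4)
Step 7: δ(q1, 1) = (q1, 1, L)  ⊢  010[q1]01□ (head at position 3)
Step 8: δ(q1, 0) = (q1, 0, L)  ⊢  01[q1]001□ (head at position 2)
Step 9: δ(q1, 0) = (q1, 0, L)  ⊢  0[q1]1001□ (head at position 1)
Step 10: δ(q1, 1) = (q1, 1, L)  ⊢  [q1]01001□ (head at position 0)
Step 11: δ(q1, 0) = (q1, 0, L)  ⊢  [q1]□01001□ (head at position -1)
Step 12: δ(q1, □) = (qA, □, R)  ⊢  □[qA]01001□ (head at position 0)
The machine is in qA, so it halts and accepts.
It halts after 12 steps.

Final answer: Yes - halts after 12 steps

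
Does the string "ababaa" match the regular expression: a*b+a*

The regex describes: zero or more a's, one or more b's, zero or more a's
No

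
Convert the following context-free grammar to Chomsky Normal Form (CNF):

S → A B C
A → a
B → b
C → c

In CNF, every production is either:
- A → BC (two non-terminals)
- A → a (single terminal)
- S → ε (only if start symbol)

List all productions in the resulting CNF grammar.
The grammar has no ε-productions or unit productions to eliminate.
A → a is already in CNF (single terminal) – keep it.
B → b is already in CNF (single terminal) – keep it.
C → c is already in CNF (single terminal) – keep it.
S → A B C has 3 symbols on the right: break it into binary productions S → A X0, X0 → B C.
Resulting CNF grammar (5 productions): A → a; B → b; C → c; S → A X0; X0 → B C

Final answer: A → a; B → b; C → c; S → A X0; X0 → B C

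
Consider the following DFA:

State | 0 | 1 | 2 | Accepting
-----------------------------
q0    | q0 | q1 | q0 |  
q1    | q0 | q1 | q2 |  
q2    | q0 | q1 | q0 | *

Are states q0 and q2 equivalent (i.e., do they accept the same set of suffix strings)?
Try the suffix ε (the empty string).
From q0: q0 — not accepting.
From q2: q2 — accepting.
The two states disagree on this suffix, so they are not equivalent.

Final answer: No. Distinguishing string: ε (the empty string) - accepted from q2 but not from q0.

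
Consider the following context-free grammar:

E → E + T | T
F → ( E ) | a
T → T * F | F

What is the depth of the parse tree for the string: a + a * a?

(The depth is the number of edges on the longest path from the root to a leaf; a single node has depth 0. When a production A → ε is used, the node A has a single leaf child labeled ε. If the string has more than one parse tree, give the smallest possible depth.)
The grammar is unambiguous; the parse tree of a + a * a is:
E → E + T at the root (depth 0).
  Left E (depth 1) → T (2) → F (3) → a (4).
  Right T (depth 1) → T * F; that T (2) → F (3) → a (4); F (2) → a (3).
The longest root-to-leaf paths have 4 edges.
Depth = 4.

Final answer: 4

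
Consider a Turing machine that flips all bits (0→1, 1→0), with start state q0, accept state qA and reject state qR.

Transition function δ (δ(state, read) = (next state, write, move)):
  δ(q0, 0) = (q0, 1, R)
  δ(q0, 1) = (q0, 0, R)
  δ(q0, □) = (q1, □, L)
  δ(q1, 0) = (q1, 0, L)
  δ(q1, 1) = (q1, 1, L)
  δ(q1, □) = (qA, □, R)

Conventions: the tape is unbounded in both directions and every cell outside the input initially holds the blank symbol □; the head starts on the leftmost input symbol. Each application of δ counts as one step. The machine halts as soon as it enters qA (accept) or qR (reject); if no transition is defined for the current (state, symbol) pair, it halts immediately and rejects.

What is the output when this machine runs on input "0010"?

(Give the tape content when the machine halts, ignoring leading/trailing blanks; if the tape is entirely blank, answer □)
Step 0: [q0]0010 (head at position 0)
Step 1: δ(q0, 0) = (q0, 1, R)  ⊢  1[q0]010 (head at position 1)
Step 2: δ(q0, 0) = (q0, 1, R)  ⊢  11[q0]10 (head at position 2)
Step 3: δ(q0, 1) = (q0, 0, R)  ⊢  110[q0]0 (head at position 3)
Step 4: δ(q0, 0) = (q0, 1, R)  ⊢  1101[q0]□ (head at position 4)
Step 5: δ(q0, □) = (q1, □, L)  ⊢  110[q1]1□ (head at position 3)
Step 6: δ(q1, 1) = (q1, 1, L)  ⊢  11[q1]01□ (head at position 2)
Step 7: δ(q1, 0) = (q1, 0, L)  ⊢  1[q1]101□ (head at position 1)
Step 8: δ(q1, 1) = (q1, 1, L)  ⊢  [q1]1101□ (head at position 0)
Step 9: δ(q1, 1) = (q1, 1, L)  ⊢  [q1]□1101□ (head at position -1)
Step 10: δ(q1, □) = (qA, □, R)  ⊢  □[qA]1101□ (head at position 0)
The machine is in qA, so it halts and accepts.
Tape content when halted (ignoring surrounding blanks): 1101

Final answer: Output: 1101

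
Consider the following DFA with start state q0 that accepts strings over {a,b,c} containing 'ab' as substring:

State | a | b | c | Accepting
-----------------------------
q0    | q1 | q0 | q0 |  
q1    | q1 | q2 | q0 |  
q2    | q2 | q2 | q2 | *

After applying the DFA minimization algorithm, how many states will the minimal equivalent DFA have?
All 3 states are reachable from q0, so none can be removed as unreachable.
Table-filling: first mark every (accepting, non-accepting) pair as distinguishable (accepting: {q2}; non-accepting: {q0, q1}).
Round 1: (q0, q1) on 'b' go to q0 and q2, already distinguishable → mark.
Every pair of states is distinguishable, so the DFA is already minimal.
Equivalence classes: {q0}, {q1}, {q2} → 3 states.

Final answer: 3 states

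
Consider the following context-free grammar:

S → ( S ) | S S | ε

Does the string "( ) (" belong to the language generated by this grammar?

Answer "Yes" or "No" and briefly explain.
Each production adds parentheses only in matched pairs (S → ( S )) or none at all, so every derived string has equally many '(' and ')'. The string ( ) ( has two '(' and one ')', so it cannot be derived.

Final answer: No - no valid derivation exists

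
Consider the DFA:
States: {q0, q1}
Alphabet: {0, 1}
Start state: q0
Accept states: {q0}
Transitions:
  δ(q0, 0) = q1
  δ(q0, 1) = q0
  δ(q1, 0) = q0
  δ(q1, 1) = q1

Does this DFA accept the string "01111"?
Processing string "01111":
  q0 --0--> q1
  q1 --1--> q1
  q1 --1--> q1
  q1 --1--> q1
  q1 --1--> q1
Final state: q1
Accept states: {q0}
q1 is not an accept state, so the string is rejected.

Final answer: No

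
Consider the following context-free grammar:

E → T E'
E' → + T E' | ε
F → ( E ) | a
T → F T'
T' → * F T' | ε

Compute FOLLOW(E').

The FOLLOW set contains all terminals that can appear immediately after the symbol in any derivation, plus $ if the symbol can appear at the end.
Useful FIRST sets: FIRST(E') = {+, ε}, FIRST(T') = {*, ε} (both E' and T' are nullable).
FOLLOW(E): E is the start symbol → $; E appears in F → ( E ) followed by ')' → FOLLOW(E) = {), $}.
FOLLOW(E'): E' appears at the right end of E → T E' and of E' → + T E', so FOLLOW(E') ⊇ FOLLOW(E) (the second occurrence adds nothing new). FOLLOW(E') = {), $}.

Final answer: {$, )}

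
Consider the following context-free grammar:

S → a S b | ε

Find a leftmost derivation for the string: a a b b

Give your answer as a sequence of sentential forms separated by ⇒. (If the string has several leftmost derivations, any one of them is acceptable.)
Start with S.
Step 1: the leftmost non-terminal is S; apply S → a S b:  a S b
Step 2: the leftmost non-terminal is S; apply S → a S b:  a a S b b
Step 3: the leftmost non-terminal is S; apply S → ε:  a a b b

Final answer: S ⇒ a S b ⇒ a a S b b ⇒ a a b b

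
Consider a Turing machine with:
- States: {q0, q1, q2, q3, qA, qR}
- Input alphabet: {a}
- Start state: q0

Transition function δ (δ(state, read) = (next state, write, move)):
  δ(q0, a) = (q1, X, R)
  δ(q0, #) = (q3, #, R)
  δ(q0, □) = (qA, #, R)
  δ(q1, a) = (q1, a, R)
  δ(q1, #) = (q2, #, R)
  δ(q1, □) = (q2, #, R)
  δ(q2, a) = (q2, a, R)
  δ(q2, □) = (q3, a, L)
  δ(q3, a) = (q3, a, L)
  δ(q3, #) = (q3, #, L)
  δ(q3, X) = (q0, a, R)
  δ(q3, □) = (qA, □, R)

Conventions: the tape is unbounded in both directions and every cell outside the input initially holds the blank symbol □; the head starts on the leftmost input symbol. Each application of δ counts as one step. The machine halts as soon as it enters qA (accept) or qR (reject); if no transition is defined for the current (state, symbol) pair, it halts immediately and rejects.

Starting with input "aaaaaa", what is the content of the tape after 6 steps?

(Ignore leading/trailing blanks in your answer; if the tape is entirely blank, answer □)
Step 0: [q0]aaaaaa (head at position 0)
Step 1: δ(q0, a) = (q1, X, R)  ⊢  X[q1]aaaaa (head at position 1)
Step 2: δ(q1, a) = (q1, a, R)  ⊢  Xa[q1]aaaa (head at position 2)
Step 3: δ(q1, a) = (q1, a, R)  ⊢  Xaa[q1]aaa (head at position 3)
Step 4: δ(q1, a) = (q1, a, R)  ⊢  Xaaa[q1]aa (head at position 4)
Step 5: δ(q1, a) = (q1, a, R)  ⊢  Xaaaa[q1]a (head at position 5)
Step 6: δ(q1, a) = (q1, a, R)  ⊢  Xaaaaa[q1]□ (head at position 6)
Tape after 6 steps (ignoring surrounding blanks): Xaaaaa

Final answer: Tape: Xaaaaa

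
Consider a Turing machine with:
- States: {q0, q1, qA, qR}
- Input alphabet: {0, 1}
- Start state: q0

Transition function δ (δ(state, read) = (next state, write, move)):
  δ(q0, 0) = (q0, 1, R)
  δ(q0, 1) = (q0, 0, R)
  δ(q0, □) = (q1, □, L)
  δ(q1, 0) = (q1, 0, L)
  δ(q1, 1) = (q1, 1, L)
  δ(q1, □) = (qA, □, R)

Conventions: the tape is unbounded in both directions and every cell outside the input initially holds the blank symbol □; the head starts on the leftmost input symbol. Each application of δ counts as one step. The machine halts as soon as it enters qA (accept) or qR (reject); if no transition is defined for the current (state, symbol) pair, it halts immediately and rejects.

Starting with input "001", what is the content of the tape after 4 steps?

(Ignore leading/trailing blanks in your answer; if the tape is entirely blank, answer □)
Step 0: [q0]001 (head at position 0)
Step 1: δ(q0, 0) = (q0, 1, R)  ⊢  1[q0]01 (head at position 1)
Step 2: δ(q0, 0) = (q0, 1, R)  ⊢  11[q0]1 (head at position 2)
Step 3: δ(q0, 1) = (q0, 0, R)  ⊢  110[q0]□ (head at position 3)
Step 4: δ(q0, □) = (q1, □, L)  ⊢  11[q1]0□ (head at position 2)
Tape after 4 steps (ignoring surrounding blanks): 110

Final answer: Tape: 110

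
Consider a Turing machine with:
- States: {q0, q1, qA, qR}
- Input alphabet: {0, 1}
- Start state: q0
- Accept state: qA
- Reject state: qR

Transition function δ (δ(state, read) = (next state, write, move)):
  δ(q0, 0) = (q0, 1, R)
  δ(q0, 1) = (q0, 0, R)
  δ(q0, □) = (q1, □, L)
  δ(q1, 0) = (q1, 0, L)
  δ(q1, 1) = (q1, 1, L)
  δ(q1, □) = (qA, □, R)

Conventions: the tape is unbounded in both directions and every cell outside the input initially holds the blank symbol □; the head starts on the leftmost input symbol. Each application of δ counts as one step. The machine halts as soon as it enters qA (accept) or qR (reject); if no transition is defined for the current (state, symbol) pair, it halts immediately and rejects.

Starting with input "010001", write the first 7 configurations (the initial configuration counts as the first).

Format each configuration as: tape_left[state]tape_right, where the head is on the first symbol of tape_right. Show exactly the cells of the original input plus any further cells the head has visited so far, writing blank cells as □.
Step 0: [q0]010001 (head at position 0)
Step 1: δ(q0, 0) = (q0, 1, R)  ⊢  1[q0]10001 (head at position 1)
Step 2: δ(q0, 1) = (q0, 0, R)  ⊢  10[q0]0001 (head at position 2)
Step 3: δ(q0, 0) = (q0, 1, R)  ⊢  101[q0]001 (head at position 3)
Step 4: δ(q0, 0) = (q0, 1, R)  ⊢  1011[q0]01 (head at position 4)
Step 5: δ(q0, 0) = (q0, 1, R)  ⊢  10111[q0]1 (head at position 5)
Step 6: δ(q0, 1) = (q0, 0, R)  ⊢  101110[q0]□ (head at position 6)

Final answer: [q0]010001 ⊢ 1[q0]10001 ⊢ 10[q0]0001 ⊢ 101[q0]001 ⊢ 1011[q0]01 ⊢ 10111[q0]1 ⊢ 101110[q0]□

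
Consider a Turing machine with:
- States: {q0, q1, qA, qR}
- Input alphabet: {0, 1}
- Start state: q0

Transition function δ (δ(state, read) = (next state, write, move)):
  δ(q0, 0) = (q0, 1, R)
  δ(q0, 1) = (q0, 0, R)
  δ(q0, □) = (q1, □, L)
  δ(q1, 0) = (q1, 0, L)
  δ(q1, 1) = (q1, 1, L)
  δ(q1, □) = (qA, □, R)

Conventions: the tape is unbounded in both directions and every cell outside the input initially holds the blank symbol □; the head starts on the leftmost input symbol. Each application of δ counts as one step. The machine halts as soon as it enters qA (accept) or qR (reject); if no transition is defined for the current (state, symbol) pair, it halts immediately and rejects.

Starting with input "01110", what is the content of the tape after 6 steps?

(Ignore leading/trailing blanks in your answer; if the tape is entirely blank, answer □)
Step 0: [q0]01110 (head at position 0)
Step 1: δ(q0, 0) = (q0, 1, R)  ⊢  1[q0]1110 (head at position 1)
Step 2: δ(q0, 1) = (q0, 0, R)  ⊢  10[q0]110 (head at position 2)
Step 3: δ(q0, 1) = (q0, 0, R)  ⊢  100[q0]10 (head at position 3)
Step 4: δ(q0, 1) = (q0, 0, R)  ⊢  1000[q0]0 (head at position 4)
Step 5: δ(q0, 0) = (q0, 1, R)  ⊢  10001[q0]□ (head at position 5)
Step 6: δ(q0, □) = (q1, □, L)  ⊢  1000[q1]1□ (head at position 4)
Tape after 6 steps (ignoring surrounding blanks): 10001

Final answer: Tape: 10001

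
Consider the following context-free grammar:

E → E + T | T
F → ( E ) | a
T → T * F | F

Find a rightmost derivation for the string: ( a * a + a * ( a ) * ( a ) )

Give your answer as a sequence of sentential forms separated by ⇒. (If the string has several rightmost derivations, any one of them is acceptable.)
Start with E.
Step 1: the rightmost non-terminal is E; apply E → T:  T
Step 2: the rightmost non-terminal is T; apply T → F:  F
Step 3: the rightmost non-terminal is F; apply F → ( E ):  ( E )
Step 4: the rightmost non-terminal is E; apply E → E + T:  ( E + T )
Step 5: the rightmost non-terminal is T; apply T → T * F:  ( E + T * F )
Step 6: the rightmost non-terminal is F; apply F → ( E ):  ( E + T * ( E ) )
Step 7: the rightmost non-terminal is E; apply E → T:  ( E + T * ( T ) )
Step 8: the rightmost non-terminal is T; apply T → F:  ( E + T * ( F ) )
Step 9: the rightmost non-terminal is F; apply F → a:  ( E + T * ( a ) )
Step 10: the rightmost non-terminal is T; apply T → T * F:  ( E + T * F * ( a ) )
Step 11: the rightmost non-terminal is F; apply F → ( E ):  ( E + T * ( E ) * ( a ) )
Step 12: the rightmost non-terminal is E; apply E → T:  ( E + T * ( T ) * ( a ) )
Step 13: the rightmost non-terminal is T; apply T → F:  ( E + T * ( F ) * ( a ) )
Step 14: the rightmost non-terminal is F; apply F → a:  ( E + T * ( a ) * ( a ) )
Step 15: the rightmost non-terminal is T; apply T → F:  ( E + F * ( a ) * ( a ) )
Step 16: the rightmost non-terminal is F; apply F → a:  ( E + a * ( a ) * ( a ) )
Step 17: the rightmost non-terminal is E; apply E → T:  ( T + a * ( a ) * ( a ) )
Step 18: the rightmost non-terminal is T; apply T → T * F:  ( T * F + a * ( a ) * ( a ) )
Step 19: the rightmost non-terminal is F; apply F → a:  ( T * a + a * ( a ) * ( a ) )
Step 20: the rightmost non-terminal is T; apply T → F:  ( F * a + a * ( a ) * ( a ) )
Step 21: the rightmost non-terminal is F; apply F → a:  ( a * a + a * ( a ) * ( a ) )

Final answer: E ⇒ T ⇒ F ⇒ ( E ) ⇒ ( E + T ) ⇒ ( E + T * F ) ⇒ ( E + T * ( E ) ) ⇒ ( E + T * ( T ) ) ⇒ ( E + T * ( F ) ) ⇒ ( E + T * ( a ) ) ⇒ ( E + T * F * ( a ) ) ⇒ ( E + T * ( E ) * ( a ) ) ⇒ ( E + T * ( T ) * ( a ) ) ⇒ ( E + T * ( F ) * ( a ) ) ⇒ ( E + T * ( a ) * ( a ) ) ⇒ ( E + F * ( a ) * ( a ) ) ⇒ ( E + a * ( a ) * ( a ) ) ⇒ ( T + a * ( a ) * ( a ) ) ⇒ ( T * F + a * ( a ) * ( a ) ) ⇒ ( T * a + a * ( a ) * ( a ) ) ⇒ ( F * a + a * ( a ) * ( a ) ) ⇒ ( a * a + a * ( a ) * ( a ) )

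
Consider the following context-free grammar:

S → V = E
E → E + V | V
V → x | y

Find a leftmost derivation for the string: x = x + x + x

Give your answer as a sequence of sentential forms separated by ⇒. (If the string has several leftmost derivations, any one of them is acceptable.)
Start with S.
Step 1: the leftmost non-terminal is S; apply S → V = E:  V = E
Step 2: the leftmost non-terminal is V; apply V → x:  x = E
Step 3: the leftmost non-terminal is E; apply E → E + V:  x = E + V
Step 4: the leftmost non-terminal is E; apply E → E + V:  x = E + V + V
Step 5: the leftmost non-terminal is E; apply E → V:  x = V + V + V
Step 6: the leftmost non-terminal is V; apply V → x:  x = x + V + V
Step 7: the leftmost non-terminal is V; apply V → x:  x = x + x + V
Step 8: the leftmost non-terminal is V; apply V → x:  x = x + x + x

Final answer: S ⇒ V = E ⇒ x = E ⇒ x = E + V ⇒ x = E + V + V ⇒ x = V + V + V ⇒ x = x + V + V ⇒ x = x + x + V ⇒ x = x + x + x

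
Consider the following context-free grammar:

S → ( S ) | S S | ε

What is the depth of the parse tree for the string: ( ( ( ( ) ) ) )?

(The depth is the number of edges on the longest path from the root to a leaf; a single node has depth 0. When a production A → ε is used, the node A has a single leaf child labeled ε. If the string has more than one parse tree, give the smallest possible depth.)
The string is 4 nested pairs. The shallowest parse tree applies S → ( S ) 4 times (one node per nested pair, each a child of the previous) and then S → ε in the middle.
S nodes at depths 0..4, ε leaf at depth 5; parentheses leaves are at depths 1..4.
(Using S → S S with an S → ε child anywhere only adds levels, so it cannot give a shallower tree.)
Depth = 5.

Final answer: 5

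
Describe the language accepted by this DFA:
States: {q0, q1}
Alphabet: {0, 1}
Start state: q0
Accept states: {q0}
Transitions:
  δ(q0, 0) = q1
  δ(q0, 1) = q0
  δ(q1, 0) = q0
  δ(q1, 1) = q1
Analyzing the DFA structure:
Start state: q0
Accept states: {q0}
Interpreting what each state remembers (checking against the transitions):
  q0: an even number of 0s has been read so far
  q1: an odd number of 0s has been read so far
  δ(q0, 0): in q0 (an even number of 0s has been read so far), after reading 0 we have: an odd number of 0s has been read so far → q1
  δ(q0, 1): in q0 (an even number of 0s has been read so far), after reading 1 we have: an even number of 0s has been read so far → q0
  δ(q1, 0): in q1 (an odd number of 0s has been read so far), after reading 0 we have: an even number of 0s has been read so far → q0
  δ(q1, 1): in q1 (an odd number of 0s has been read so far), after reading 1 we have: an odd number of 0s has been read so far → q1
A string is accepted iff it ends in {q0}, i.e. an even number of 0s has been read so far.
Language: All binary strings with an even number of 0s

Final answer: All binary strings with an even number of 0s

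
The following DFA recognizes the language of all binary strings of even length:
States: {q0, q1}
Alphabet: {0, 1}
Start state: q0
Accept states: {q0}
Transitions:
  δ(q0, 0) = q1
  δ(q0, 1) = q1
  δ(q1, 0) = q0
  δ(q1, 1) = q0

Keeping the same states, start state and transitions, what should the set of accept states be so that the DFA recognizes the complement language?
The DFA is complete (every state has a transition on every symbol), so the complement
is recognized by the same DFA with accepting and non-accepting states swapped.
Original accept states: {q0}
Complement accept states = All states - Original accept states
= {q0, q1} - {q0}
= {q1}
Complement language: strings of ODD length

Final answer: {q1}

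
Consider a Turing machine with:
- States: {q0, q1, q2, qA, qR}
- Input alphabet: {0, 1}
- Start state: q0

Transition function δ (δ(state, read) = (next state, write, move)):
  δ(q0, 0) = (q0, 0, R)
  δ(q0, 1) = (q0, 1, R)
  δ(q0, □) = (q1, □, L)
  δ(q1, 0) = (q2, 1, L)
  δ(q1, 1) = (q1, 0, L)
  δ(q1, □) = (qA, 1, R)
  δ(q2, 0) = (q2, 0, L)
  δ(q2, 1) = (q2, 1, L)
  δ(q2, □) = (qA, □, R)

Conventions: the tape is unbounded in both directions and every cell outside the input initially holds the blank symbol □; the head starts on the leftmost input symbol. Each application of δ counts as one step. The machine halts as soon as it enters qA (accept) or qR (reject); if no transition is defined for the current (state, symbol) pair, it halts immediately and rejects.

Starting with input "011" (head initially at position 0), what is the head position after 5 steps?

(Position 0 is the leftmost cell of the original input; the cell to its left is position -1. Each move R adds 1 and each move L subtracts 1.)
Step 0: [q0]011 (head at position 0)
Step 1: δ(q0, 0) = (q0, 0, R)  ⊢  0[q0]11 (head at position 1)
Step 2: δ(q0, 1) = (q0, 1, R)  ⊢  01[q0]1 (head at position 2)
Step 3: δ(q0, 1) = (q0, 1, R)  ⊢  011[q0]□ (head at position 3)
Step 4: δ(q0, □) = (q1, □, L)  ⊢  01[q1]1□ (head at position 2)
Step 5: δ(q1, 1) = (q1, 0, L)  ⊢  0[q1]10□ (head at position 1)
Head position after 5 steps: 1

Final answer: Position 1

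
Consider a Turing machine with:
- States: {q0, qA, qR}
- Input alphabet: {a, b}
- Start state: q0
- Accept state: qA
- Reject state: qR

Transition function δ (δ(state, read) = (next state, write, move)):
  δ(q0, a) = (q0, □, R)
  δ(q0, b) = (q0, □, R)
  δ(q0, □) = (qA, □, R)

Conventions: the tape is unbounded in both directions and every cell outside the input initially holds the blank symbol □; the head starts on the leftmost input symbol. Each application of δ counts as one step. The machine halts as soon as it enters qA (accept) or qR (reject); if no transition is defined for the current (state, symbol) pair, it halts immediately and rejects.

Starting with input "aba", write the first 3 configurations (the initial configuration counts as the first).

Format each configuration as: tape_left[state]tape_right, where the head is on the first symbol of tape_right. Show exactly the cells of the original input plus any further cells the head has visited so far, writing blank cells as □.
Step 0: [q0]aba (head at position 0)
Step 1: δ(q0, a) = (q0, □, R)  ⊢  □[q0]ba (head at position 1)
Step 2: δ(q0, b) = (q0, □, R)  ⊢  □□[q0]a (head at position 2)

Final answer: [q0]aba ⊢ □[q0]ba ⊢ □□[q0]a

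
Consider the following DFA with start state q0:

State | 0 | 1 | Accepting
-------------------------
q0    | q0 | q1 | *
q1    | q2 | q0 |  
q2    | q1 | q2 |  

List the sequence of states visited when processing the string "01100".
q0 → q0 → q1 → q0 → q0 → q0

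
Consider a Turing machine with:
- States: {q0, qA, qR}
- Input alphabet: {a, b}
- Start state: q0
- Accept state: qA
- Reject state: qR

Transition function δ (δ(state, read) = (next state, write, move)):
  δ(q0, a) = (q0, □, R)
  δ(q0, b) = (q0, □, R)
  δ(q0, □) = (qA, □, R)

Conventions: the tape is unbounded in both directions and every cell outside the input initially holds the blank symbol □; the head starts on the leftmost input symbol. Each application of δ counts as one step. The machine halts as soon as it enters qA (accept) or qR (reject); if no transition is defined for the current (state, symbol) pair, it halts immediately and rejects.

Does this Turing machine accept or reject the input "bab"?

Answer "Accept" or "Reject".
Step 0: [q0]bab (head at position 0)
Step 1: δ(q0, b) = (q0, □, R)  ⊢  □[q0]ab (head at position 1)
Step 2: δ(q0, a) = (q0, □, R)  ⊢  □□[q0]b (head at position 2)
Step 3: δ(q0, b) = (q0, □, R)  ⊢  □□□[q0]□ (head at position 3)
Step 4: δ(q0, □) = (qA, □, R)  ⊢  □□□□[qA]□ (head at position 4)
The machine is in qA, so it halts and accepts.

Final answer: Accept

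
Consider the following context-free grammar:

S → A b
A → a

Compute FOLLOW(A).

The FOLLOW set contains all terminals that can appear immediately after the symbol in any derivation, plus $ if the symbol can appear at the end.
A occurs only in S → A b, where it is immediately followed by the terminal b. So FOLLOW(A) = {b}.

Final answer: {b}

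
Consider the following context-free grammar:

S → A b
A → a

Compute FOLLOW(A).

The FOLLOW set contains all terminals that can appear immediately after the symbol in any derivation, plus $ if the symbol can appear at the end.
A occurs only in S → A b, where it is immediately followed by the terminal b. So FOLLOW(A) = {b}.

Final answer: {b}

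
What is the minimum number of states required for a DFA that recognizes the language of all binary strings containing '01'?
Language: binary strings containing '01'
Lower bound (Myhill–Nerode): the prefixes ε, 0, 01 are pairwise distinguishable:
  ε vs 01: suffix ε distinguishes them (ε is rejected, 01 is accepted)
  0 vs 01: suffix ε distinguishes them (0 is rejected, 01 is accepted)
  ε vs 0: suffix 1 distinguishes them (ε·1 = 1 is rejected, 0·1 = 01 is accepted)
So any DFA needs at least 3 states.
Upper bound: a DFA with 3 states exists (one state per class above: 'no progress', 'last symbol 0', and 'seen 01' (accepting sink)).
Minimum states: 3

Final answer: 3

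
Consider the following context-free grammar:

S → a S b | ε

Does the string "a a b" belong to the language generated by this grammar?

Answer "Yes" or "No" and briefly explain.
Every derivation applies S → a S b some number n of times and then S → ε, producing a^n b^n with equally many a's and b's. The string a a b has two a's but only one b, so it cannot be derived.

Final answer: No - no valid derivation exists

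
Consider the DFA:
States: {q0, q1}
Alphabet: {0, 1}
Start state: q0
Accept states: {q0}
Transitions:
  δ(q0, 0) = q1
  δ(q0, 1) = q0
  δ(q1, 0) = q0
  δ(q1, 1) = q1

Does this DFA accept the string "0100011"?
Processing string "0100011":
  q0 --0--> q1
  q1 --1--> q1
  q1 --0--> q0
  q0 --0--> q1
  q1 --0--> q0
  q0 --1--> q0
  q0 --1--> q0
Final state: q0
Accept states: {q0}
q0 is an accept state, so the string is accepted.

Final answer: Yes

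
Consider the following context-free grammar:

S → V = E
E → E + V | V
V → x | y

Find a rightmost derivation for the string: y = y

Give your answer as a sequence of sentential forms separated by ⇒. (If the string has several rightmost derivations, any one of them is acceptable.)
Start with S.
Step 1: the rightmost non-terminal is S; apply S → V = E:  V = E
Step 2: the rightmost non-terminal is E; apply E → V:  V = V
Step 3: the rightmost non-terminal is V; apply V → y:  V = y
Step 4: the rightmost non-terminal is V; apply V → y:  y = y

Final answer: S ⇒ V = E ⇒ V = V ⇒ V = y ⇒ y = y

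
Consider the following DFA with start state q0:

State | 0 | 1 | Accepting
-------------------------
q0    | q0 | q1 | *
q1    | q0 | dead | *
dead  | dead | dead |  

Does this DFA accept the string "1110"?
Start in q0.
Read '1': q0 → q1
Read '1': q1 → dead
Read '1': dead → dead
Read '0': dead → dead
Final state dead is not accepting, so the string is rejected.

Final answer: No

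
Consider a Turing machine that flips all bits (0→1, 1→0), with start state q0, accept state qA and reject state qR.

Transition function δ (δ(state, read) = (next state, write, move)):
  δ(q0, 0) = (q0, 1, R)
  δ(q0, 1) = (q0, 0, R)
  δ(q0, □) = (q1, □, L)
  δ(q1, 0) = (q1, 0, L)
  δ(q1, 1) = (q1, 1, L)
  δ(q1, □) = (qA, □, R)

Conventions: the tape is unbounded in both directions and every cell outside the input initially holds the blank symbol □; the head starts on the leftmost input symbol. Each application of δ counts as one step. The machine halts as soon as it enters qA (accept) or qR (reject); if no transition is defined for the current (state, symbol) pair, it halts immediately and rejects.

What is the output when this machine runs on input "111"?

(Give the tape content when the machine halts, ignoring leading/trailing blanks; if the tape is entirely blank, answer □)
Step 0: [q0]111 (head at position 0)
Step 1: δ(q0, 1) = (q0, 0, R)  ⊢  0[q0]11 (head at position 1)
Step 2: δ(q0, 1) = (q0, 0, R)  ⊢  00[q0]1 (head at position 2)
Step 3: δ(q0, 1) = (q0, 0, R)  ⊢  000[q0]□ (head at position 3)
Step 4: δ(q0, □) = (q1, □, L)  ⊢  00[q1]0□ (head at position 2)
Step 5: δ(q1, 0) = (q1, 0, L)  ⊢  0[q1]00□ (head at position 1)
Step 6: δ(q1, 0) = (q1, 0, L)  ⊢  [q1]000□ (head at position 0)
Step 7: δ(q1, 0) = (q1, 0, L)  ⊢  [q1]□000□ (head at position -1)
Step 8: δ(q1, □) = (qA, □, R)  ⊢  □[qA]000□ (head at position 0)
The machine is in qA, so it halts and accepts.
Tape content when halted (ignoring surrounding blanks): 000

Final answer: Output: 000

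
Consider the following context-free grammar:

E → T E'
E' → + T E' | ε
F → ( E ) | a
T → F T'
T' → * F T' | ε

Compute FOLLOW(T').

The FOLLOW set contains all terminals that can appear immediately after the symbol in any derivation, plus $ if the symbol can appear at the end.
Useful FIRST sets: FIRST(E') = {+, ε}, FIRST(T') = {*, ε} (both E' and T' are nullable).
FOLLOW(E): E is the start symbol → $; E appears in F → ( E ) followed by ')' → FOLLOW(E) = {), $}.
FOLLOW(E'): E' appears at the right end of E → T E' and of E' → + T E', so FOLLOW(E') ⊇ FOLLOW(E) (the second occurrence adds nothing new). FOLLOW(E') = {), $}.
FOLLOW(T): in E → T E' and E' → + T E', T is followed by E': add FIRST(E') minus ε = {+}; since E' is nullable, also add FOLLOW(E) and FOLLOW(E') = {), $}. FOLLOW(T) = {+, ), $}.
FOLLOW(T'): T' appears at the right end of T → F T' and of T' → * F T', so FOLLOW(T') = FOLLOW(T) = {+, ), $}.

Final answer: {$, ), +}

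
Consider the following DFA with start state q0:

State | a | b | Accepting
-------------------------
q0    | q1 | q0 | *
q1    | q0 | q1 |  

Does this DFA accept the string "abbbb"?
Start in q0.
Read 'a': q0 → q1
Read 'b': q1 → q1
Read 'b': q1 → q1
Read 'b': q1 → q1
Read 'b': q1 → q1
Final state q1 is not accepting, so the string is rejected.

Final answer: No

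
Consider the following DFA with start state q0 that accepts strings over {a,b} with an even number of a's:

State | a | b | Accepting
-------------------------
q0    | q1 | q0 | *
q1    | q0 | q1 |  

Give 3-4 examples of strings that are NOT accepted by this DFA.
Any strings that end in a non-accepting state work; for example:
"a": q0 → q1; q1 is not accepting → rejected
"abb": q0 → q1 → q1 → q1; q1 is not accepting → rejected
"bab": q0 → q0 → q1 → q1; q1 is not accepting → rejected
"abbb": q0 → q1 → q1 → q1 → q1; q1 is not accepting → rejected

Final answer: "a", "abb", "bab", "abbb"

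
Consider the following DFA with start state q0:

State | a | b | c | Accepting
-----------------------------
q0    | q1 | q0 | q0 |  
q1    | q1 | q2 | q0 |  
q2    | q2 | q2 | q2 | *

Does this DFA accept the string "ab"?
Start in q0.
Read 'a': q0 → q1
Read 'b': q1 → q2
Final state q2 is accepting, so the string is accepted.

Final answer: Yes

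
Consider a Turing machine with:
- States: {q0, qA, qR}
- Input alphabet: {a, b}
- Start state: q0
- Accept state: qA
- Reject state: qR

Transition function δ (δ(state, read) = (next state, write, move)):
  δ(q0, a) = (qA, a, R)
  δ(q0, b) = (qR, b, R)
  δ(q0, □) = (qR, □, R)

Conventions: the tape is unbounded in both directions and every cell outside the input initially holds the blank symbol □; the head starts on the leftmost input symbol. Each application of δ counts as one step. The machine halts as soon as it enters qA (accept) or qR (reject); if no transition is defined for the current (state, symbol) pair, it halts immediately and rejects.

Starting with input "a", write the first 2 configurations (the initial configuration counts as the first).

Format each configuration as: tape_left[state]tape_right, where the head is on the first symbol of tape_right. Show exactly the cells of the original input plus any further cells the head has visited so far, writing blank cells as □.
Step 0: [q0]a (head at position 0)
Step 1: δ(q0, a) = (qA, a, R)  ⊢  a[qA]□ (head at position 1)

Final answer: [q0]a ⊢ a[qA]□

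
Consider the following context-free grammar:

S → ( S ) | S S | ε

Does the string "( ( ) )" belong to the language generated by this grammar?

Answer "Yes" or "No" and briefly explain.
A derivation exists: S ⇒ ( S ) ⇒ ( ( S ) ) ⇒ ( ( ) ) (using S → ( S ) twice, then S → ε).

Final answer: Yes - a valid derivation exists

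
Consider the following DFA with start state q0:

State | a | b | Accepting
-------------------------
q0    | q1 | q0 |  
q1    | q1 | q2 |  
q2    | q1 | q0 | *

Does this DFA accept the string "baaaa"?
Start in q0.
Read 'b': q0 → q0
Read 'a': q0 → q1
Read 'a': q1 → q1
Read 'a': q1 → q1
Read 'a': q1 → q1
Final state q1 is not accepting, so the string is rejected.

Final answer: No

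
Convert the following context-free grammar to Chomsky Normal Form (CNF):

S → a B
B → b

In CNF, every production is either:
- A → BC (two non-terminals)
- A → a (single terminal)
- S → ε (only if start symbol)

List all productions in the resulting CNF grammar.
The grammar has no ε-productions or unit productions to eliminate.
S → a B has terminal a in a right-hand side of length ≥ 2: introduce T_a → a and use T_a in place of a.
B → b is already in CNF (single terminal) – keep it.
S → a B becomes S → T_a B.
Resulting CNF grammar (3 productions): T_a → a; B → b; S → T_a B

Final answer: T_a → a; B → b; S → T_a B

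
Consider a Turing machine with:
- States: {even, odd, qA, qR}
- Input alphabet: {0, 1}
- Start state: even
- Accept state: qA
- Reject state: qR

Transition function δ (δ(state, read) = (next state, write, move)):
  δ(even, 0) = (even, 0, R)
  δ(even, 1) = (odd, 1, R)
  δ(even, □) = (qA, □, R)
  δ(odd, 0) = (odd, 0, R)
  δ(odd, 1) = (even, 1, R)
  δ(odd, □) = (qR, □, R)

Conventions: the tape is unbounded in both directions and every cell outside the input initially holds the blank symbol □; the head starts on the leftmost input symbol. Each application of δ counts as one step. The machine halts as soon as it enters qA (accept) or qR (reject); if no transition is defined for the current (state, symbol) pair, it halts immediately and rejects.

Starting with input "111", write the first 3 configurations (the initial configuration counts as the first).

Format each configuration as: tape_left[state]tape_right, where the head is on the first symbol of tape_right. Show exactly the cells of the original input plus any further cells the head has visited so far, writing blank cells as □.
Step 0: [even]111 (head at position 0)
Step 1: δ(even, 1) = (odd, 1, R)  ⊢  1[odd]11 (head at position 1)
Step 2: δ(odd, 1) = (even, 1, R)  ⊢  11[even]1 (head at position 2)

Final answer: [even]111 ⊢ 1[odd]11 ⊢ 11[even]1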